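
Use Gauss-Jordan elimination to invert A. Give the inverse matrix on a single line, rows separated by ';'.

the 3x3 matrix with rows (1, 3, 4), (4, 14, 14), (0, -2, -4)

inverse = [7/3 -1/3 7/6; -4/3 1/3 -1/6; 2/3 -1/6 -1/6]

Gauss-Jordan on [A | I]:
R2 <- R2 - (4)*R1:  [  0   2  -2  |  -4   1   0 ]
R2 <- (1/2)*R2:  [   0    1   -1  |   -2  1/2    0 ]
R1 <- R1 - (3)*R2:  [    1     0     7  |     7  -3/2     0 ]
R3 <- R3 - (-2)*R2:  [  0   0  -6  |  -4   1   1 ]
R3 <- (1/-6)*R3:  [    0     0     1  |   2/3  -1/6  -1/6 ]
R1 <- R1 - (7)*R3:  [    1     0     0  |   7/3  -1/3   7/6 ]
R2 <- R2 - (-1)*R3:  [    0     1     0  |  -4/3   1/3  -1/6 ]
Right block of [I | A^{-1}] is the inverse:
[  7/3  -1/3   7/6 ]
[ -4/3   1/3  -1/6 ]
[  2/3  -1/6  -1/6 ]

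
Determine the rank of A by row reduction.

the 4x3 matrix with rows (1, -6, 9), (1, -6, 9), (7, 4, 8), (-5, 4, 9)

Row reduction:
R2 <- R2 - (1)*R1:  [ 0  0  0 ]
R3 <- R3 - (7)*R1:  [   0   46  -55 ]
R4 <- R4 - (-5)*R1:  [   0  -26   54 ]
R2 <-> R3   (pivot in column 2 was zero)
[ 1   -6    9 ]
[ 0   46  -55 ]
[ 0    0    0 ]
[ 0  -26   54 ]
R4 <- R4 - (-13/23)*R2:  [      0       0  527/23 ]
R3 <-> R4   (pivot in column 3 was zero)
[ 1  -6       9 ]
[ 0  46     -55 ]
[ 0   0  527/23 ]
[ 0   0       0 ]
Row echelon form:
[ 1  -6       9 ]
[ 0  46     -55 ]
[ 0   0  527/23 ]
[ 0   0       0 ]
Nonzero rows / pivot columns: 3

rank(A) = 3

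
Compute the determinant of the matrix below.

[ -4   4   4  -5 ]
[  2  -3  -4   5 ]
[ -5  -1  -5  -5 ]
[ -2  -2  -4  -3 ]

Forward elimination:
R2 <- R2 - (-1/2)*R1:  [   0   -1   -2  5/2 ]
R3 <- R3 - (5/4)*R1:  [   0   -6  -10  5/4 ]
R4 <- R4 - (1/2)*R1:  [    0    -4    -6  -1/2 ]
R3 <- R3 - (6)*R2:  [     0      0      2  -55/4 ]
R4 <- R4 - (4)*R2:  [     0      0      2  -21/2 ]
R4 <- R4 - (1)*R3:  [    0     0     0  13/4 ]
Upper-triangular form:
[ -4   4   4     -5 ]
[  0  -1  -2    5/2 ]
[  0   0   2  -55/4 ]
[  0   0   0   13/4 ]
det(A) = (-1)^0 * (-4) * (-1) * (2) * (13/4) = 26  (0 row swaps -> sign +1)

det(A) = 26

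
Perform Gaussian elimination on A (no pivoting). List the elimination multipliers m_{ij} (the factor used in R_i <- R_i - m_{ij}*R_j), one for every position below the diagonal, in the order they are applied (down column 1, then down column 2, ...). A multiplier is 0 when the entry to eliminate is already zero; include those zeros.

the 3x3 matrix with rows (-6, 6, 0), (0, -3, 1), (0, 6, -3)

multipliers: 0, 0, -2

Forward elimination:
R2: entry in column 1 is already 0 -> m_{21} = 0 (no row operation needed)
R3: entry in column 1 is already 0 -> m_{31} = 0 (no row operation needed)
R3 <- R3 - (-2)*R2:  [  0   0  -1 ]
Multipliers (in order of application): m_{21} = 0, m_{31} = 0, m_{32} = -2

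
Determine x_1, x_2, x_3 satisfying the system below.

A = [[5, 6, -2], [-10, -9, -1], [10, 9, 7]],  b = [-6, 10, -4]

Forward elimination on [A|b]:
R2 <- R2 - (-2)*R1:  [  0   3  -5  -2 ]
R3 <- R3 - (2)*R1:  [  0  -3  11   8 ]
R3 <- R3 - (-1)*R2:  [ 0  0  6  6 ]
Row echelon form:
[ 5  6  -2  |  -6 ]
[ 0  3  -5  |  -2 ]
[ 0  0   6  |   6 ]
Back-substitution:
x_3 = (6) / 6 = 1
x_2 = (-2 - (-5)*(1)) / 3 = 1
x_1 = (-6 - (6)*(1) - (-2)*(1)) / 5 = -2

(-2, 1, 1)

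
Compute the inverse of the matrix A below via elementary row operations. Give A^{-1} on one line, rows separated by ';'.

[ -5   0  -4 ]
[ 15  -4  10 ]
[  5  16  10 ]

inverse = [5 8/5 2/5; 5/2 3/4 1/4; -13/2 -2 -1/2]

Gauss-Jordan on [A | I]:
R1 <- (1/-5)*R1:  [    1     0   4/5  |  -1/5     0     0 ]
R2 <- R2 - (15)*R1:  [  0  -4  -2  |   3   1   0 ]
R3 <- R3 - (5)*R1:  [  0  16   6  |   1   0   1 ]
R2 <- (1/-4)*R2:  [    0     1   1/2  |  -3/4  -1/4     0 ]
R3 <- R3 - (16)*R2:  [  0   0  -2  |  13   4   1 ]
R3 <- (1/-2)*R3:  [     0      0      1  |  -13/2     -2   -1/2 ]
R1 <- R1 - (4/5)*R3:  [   1    0    0  |    5  8/5  2/5 ]
R2 <- R2 - (1/2)*R3:  [   0    1    0  |  5/2  3/4  1/4 ]
Right block of [I | A^{-1}] is the inverse:
[     5  8/5   2/5 ]
[   5/2  3/4   1/4 ]
[ -13/2   -2  -1/2 ]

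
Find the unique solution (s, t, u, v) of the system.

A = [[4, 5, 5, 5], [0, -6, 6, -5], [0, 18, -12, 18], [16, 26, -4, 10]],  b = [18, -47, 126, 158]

Forward elimination on [A|b]:
R4 <- R4 - (4)*R1:  [   0    6  -24  -10   86 ]
R3 <- R3 - (-3)*R2:  [   0    0    6    3  -15 ]
R4 <- R4 - (-1)*R2:  [   0    0  -18  -15   39 ]
R4 <- R4 - (-3)*R3:  [  0   0   0  -6  -6 ]
Row echelon form:
[ 4   5  5   5  |   18 ]
[ 0  -6  6  -5  |  -47 ]
[ 0   0  6   3  |  -15 ]
[ 0   0  0  -6  |   -6 ]
Back-substitution:
v = (-6) / -6 = 1
u = (-15 - (3)*(1)) / 6 = -3
t = (-47 - (6)*(-3) - (-5)*(1)) / -6 = 4
s = (18 - (5)*(4) - (5)*(-3) - (5)*(1)) / 4 = 2

(2, 4, -3, 1)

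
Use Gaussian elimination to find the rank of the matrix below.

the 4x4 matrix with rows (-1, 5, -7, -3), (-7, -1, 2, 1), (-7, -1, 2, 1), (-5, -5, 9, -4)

Row reduction:
R2 <- R2 - (7)*R1:  [   0  -36   51   22 ]
R3 <- R3 - (7)*R1:  [   0  -36   51   22 ]
R4 <- R4 - (5)*R1:  [   0  -30   44   11 ]
R3 <- R3 - (1)*R2:  [ 0  0  0  0 ]
R4 <- R4 - (5/6)*R2:  [     0      0    3/2  -22/3 ]
R3 <-> R4   (pivot in column 3 was zero)
[ -1    5   -7     -3 ]
[  0  -36   51     22 ]
[  0    0  3/2  -22/3 ]
[  0    0    0      0 ]
Row echelon form:
[ -1    5   -7     -3 ]
[  0  -36   51     22 ]
[  0    0  3/2  -22/3 ]
[  0    0    0      0 ]
Nonzero rows / pivot columns: 3

rank(A) = 3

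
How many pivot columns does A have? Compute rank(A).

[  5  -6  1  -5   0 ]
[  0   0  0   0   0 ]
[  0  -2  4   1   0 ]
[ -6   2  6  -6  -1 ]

Row reduction:
R4 <- R4 - (-6/5)*R1:  [     0  -26/5   36/5    -12     -1 ]
R2 <-> R3   (pivot in column 2 was zero)
[ 5     -6     1   -5   0 ]
[ 0     -2     4    1   0 ]
[ 0      0     0    0   0 ]
[ 0  -26/5  36/5  -12  -1 ]
R4 <- R4 - (13/5)*R2:  [     0      0  -16/5  -73/5     -1 ]
R3 <-> R4   (pivot in column 3 was zero)
[ 5  -6      1     -5   0 ]
[ 0  -2      4      1   0 ]
[ 0   0  -16/5  -73/5  -1 ]
[ 0   0      0      0   0 ]
Row echelon form:
[ 5  -6      1     -5   0 ]
[ 0  -2      4      1   0 ]
[ 0   0  -16/5  -73/5  -1 ]
[ 0   0      0      0   0 ]
Nonzero rows / pivot columns: 3

rank(A) = 3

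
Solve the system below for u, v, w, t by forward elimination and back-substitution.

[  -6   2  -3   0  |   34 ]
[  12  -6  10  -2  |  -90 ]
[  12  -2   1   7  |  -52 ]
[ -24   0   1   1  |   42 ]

Forward elimination on [A|b]:
R2 <- R2 - (-2)*R1:  [   0   -2    4   -2  -22 ]
R3 <- R3 - (-2)*R1:  [  0   2  -5   7  16 ]
R4 <- R4 - (4)*R1:  [   0   -8   13    1  -94 ]
R3 <- R3 - (-1)*R2:  [  0   0  -1   5  -6 ]
R4 <- R4 - (4)*R2:  [  0   0  -3   9  -6 ]
R4 <- R4 - (3)*R3:  [  0   0   0  -6  12 ]
Row echelon form:
[ -6   2  -3   0  |   34 ]
[  0  -2   4  -2  |  -22 ]
[  0   0  -1   5  |   -6 ]
[  0   0   0  -6  |   12 ]
Back-substitution:
t = (12) / -6 = -2
w = (-6 - (5)*(-2)) / -1 = -4
v = (-22 - (4)*(-4) - (-2)*(-2)) / -2 = 5
u = (34 - (2)*(5) - (-3)*(-4)) / -6 = -2

(-2, 5, -4, -2)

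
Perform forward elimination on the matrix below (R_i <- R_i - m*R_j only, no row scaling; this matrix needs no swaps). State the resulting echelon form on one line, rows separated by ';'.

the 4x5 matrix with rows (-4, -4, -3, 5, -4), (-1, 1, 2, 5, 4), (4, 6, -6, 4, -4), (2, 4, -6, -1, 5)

REF = [-4 -4 -3 5 -4; 0 2 11/4 15/4 5; 0 0 -47/4 21/4 -13; 0 0 0 -321/47 439/47]

Forward elimination:
R2 <- R2 - (1/4)*R1:  [    0     2  11/4  15/4     5 ]
R3 <- R3 - (-1)*R1:  [  0   2  -9   9  -8 ]
R4 <- R4 - (-1/2)*R1:  [     0      2  -15/2    3/2      3 ]
R3 <- R3 - (1)*R2:  [     0      0  -47/4   21/4    -13 ]
R4 <- R4 - (1)*R2:  [     0      0  -41/4   -9/4     -2 ]
R4 <- R4 - (41/47)*R3:  [       0        0        0  -321/47   439/47 ]
Row echelon form:
[ -4  -4     -3        5      -4 ]
[  0   2   11/4     15/4       5 ]
[  0   0  -47/4     21/4     -13 ]
[  0   0      0  -321/47  439/47 ]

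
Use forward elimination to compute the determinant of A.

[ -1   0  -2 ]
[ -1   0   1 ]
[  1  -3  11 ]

Forward elimination:
R2 <- R2 - (1)*R1:  [ 0  0  3 ]
R3 <- R3 - (-1)*R1:  [  0  -3   9 ]
R2 <-> R3   (pivot in column 2 was zero)
[ -1   0  -2 ]
[  0  -3   9 ]
[  0   0   3 ]
Upper-triangular form:
[ -1   0  -2 ]
[  0  -3   9 ]
[  0   0   3 ]
det(A) = (-1)^1 * (-1) * (-3) * (3) = -9  (1 row swap -> sign -1)

det(A) = -9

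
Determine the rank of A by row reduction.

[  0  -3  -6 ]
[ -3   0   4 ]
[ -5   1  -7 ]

rank(A) = 3

Row reduction:
R1 <-> R2   (pivot in column 1 was zero)
[ -3   0   4 ]
[  0  -3  -6 ]
[ -5   1  -7 ]
R3 <- R3 - (5/3)*R1:  [     0      1  -41/3 ]
R3 <- R3 - (-1/3)*R2:  [     0      0  -47/3 ]
Row echelon form:
[ -3   0      4 ]
[  0  -3     -6 ]
[  0   0  -47/3 ]
Nonzero rows / pivot columns: 3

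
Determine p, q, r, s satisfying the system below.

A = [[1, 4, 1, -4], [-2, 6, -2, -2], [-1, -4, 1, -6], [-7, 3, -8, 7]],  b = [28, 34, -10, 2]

Forward elimination on [A|b]:
R2 <- R2 - (-2)*R1:  [   0   14    0  -10   90 ]
R3 <- R3 - (-1)*R1:  [   0    0    2  -10   18 ]
R4 <- R4 - (-7)*R1:  [   0   31   -1  -21  198 ]
R4 <- R4 - (31/14)*R2:  [    0     0    -1   8/7  -9/7 ]
R4 <- R4 - (-1/2)*R3:  [     0      0      0  -27/7   54/7 ]
Row echelon form:
[ 1   4  1     -4  |    28 ]
[ 0  14  0    -10  |    90 ]
[ 0   0  2    -10  |    18 ]
[ 0   0  0  -27/7  |  54/7 ]
Back-substitution:
s = (54/7) / (-27/7) = -2
r = (18 - (-10)*(-2)) / 2 = -1
q = (90 - (-10)*(-2)) / 14 = 5
p = (28 - (4)*(5) - (1)*(-1) - (-4)*(-2)) / 1 = 1

(1, 5, -1, -2)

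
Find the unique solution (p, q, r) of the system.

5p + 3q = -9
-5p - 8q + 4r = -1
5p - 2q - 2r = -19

(-3, 2, 0)

Forward elimination on [A|b]:
R2 <- R2 - (-1)*R1:  [   0   -5    4  -10 ]
R3 <- R3 - (1)*R1:  [   0   -5   -2  -10 ]
R3 <- R3 - (1)*R2:  [  0   0  -6   0 ]
Row echelon form:
[ 5   3   0  |   -9 ]
[ 0  -5   4  |  -10 ]
[ 0   0  -6  |    0 ]
Back-substitution:
r = (0) / -6 = 0
q = (-10 - (4)*(0)) / -5 = 2
p = (-9 - (3)*(2)) / 5 = -3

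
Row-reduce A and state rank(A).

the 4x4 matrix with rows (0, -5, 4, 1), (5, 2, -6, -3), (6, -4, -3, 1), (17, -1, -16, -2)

Row reduction:
R1 <-> R2   (pivot in column 1 was zero)
[  5   2   -6  -3 ]
[  0  -5    4   1 ]
[  6  -4   -3   1 ]
[ 17  -1  -16  -2 ]
R3 <- R3 - (6/5)*R1:  [     0  -32/5   21/5   23/5 ]
R4 <- R4 - (17/5)*R1:  [     0  -39/5   22/5   41/5 ]
R3 <- R3 - (32/25)*R2:  [      0       0  -23/25   83/25 ]
R4 <- R4 - (39/25)*R2:  [      0       0  -46/25  166/25 ]
R4 <- R4 - (2)*R3:  [ 0  0  0  0 ]
Row echelon form:
[ 5   2      -6     -3 ]
[ 0  -5       4      1 ]
[ 0   0  -23/25  83/25 ]
[ 0   0       0      0 ]
Nonzero rows / pivot columns: 3

rank(A) = 3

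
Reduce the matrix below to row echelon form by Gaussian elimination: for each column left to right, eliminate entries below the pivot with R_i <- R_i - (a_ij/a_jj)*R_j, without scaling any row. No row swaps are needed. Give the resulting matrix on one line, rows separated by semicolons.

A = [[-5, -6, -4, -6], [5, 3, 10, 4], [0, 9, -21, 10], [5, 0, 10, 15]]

REF = [-5 -6 -4 -6; 0 -3 6 -2; 0 0 -3 4; 0 0 0 5]

Forward elimination:
R2 <- R2 - (-1)*R1:  [  0  -3   6  -2 ]
R4 <- R4 - (-1)*R1:  [  0  -6   6   9 ]
R3 <- R3 - (-3)*R2:  [  0   0  -3   4 ]
R4 <- R4 - (2)*R2:  [  0   0  -6  13 ]
R4 <- R4 - (2)*R3:  [ 0  0  0  5 ]
Row echelon form:
[ -5  -6  -4  -6 ]
[  0  -3   6  -2 ]
[  0   0  -3   4 ]
[  0   0   0   5 ]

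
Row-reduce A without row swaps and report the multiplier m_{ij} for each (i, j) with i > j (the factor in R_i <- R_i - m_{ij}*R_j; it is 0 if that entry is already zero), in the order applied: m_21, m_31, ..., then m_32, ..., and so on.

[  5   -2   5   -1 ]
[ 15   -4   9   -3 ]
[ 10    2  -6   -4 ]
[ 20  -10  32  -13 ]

Forward elimination:
R2 <- R2 - (3)*R1:  [  0   2  -6   0 ]
R3 <- R3 - (2)*R1:  [   0    6  -16   -2 ]
R4 <- R4 - (4)*R1:  [  0  -2  12  -9 ]
R3 <- R3 - (3)*R2:  [  0   0   2  -2 ]
R4 <- R4 - (-1)*R2:  [  0   0   6  -9 ]
R4 <- R4 - (3)*R3:  [  0   0   0  -3 ]
Multipliers (in order of application): m_{21} = 3, m_{31} = 2, m_{41} = 4, m_{32} = 3, m_{42} = -1, m_{43} = 3

multipliers: 3, 2, 4, 3, -1, 3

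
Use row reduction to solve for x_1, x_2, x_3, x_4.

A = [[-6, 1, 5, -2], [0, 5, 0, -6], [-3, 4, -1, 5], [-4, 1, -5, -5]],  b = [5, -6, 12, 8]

Forward elimination on [A|b]:
R3 <- R3 - (1/2)*R1:  [    0   7/2  -7/2     6  19/2 ]
R4 <- R4 - (2/3)*R1:  [     0    1/3  -25/3  -11/3   14/3 ]
R3 <- R3 - (7/10)*R2:  [      0       0    -7/2    51/5  137/10 ]
R4 <- R4 - (1/15)*R2:  [      0       0   -25/3  -49/15   76/15 ]
R4 <- R4 - (50/21)*R3:  [         0          0          0  -2893/105  -2893/105 ]
Row echelon form:
[ -6  1     5         -2  |          5 ]
[  0  5     0         -6  |         -6 ]
[  0  0  -7/2       51/5  |     137/10 ]
[  0  0     0  -2893/105  |  -2893/105 ]
Back-substitution:
x_4 = (-2893/105) / (-2893/105) = 1
x_3 = (137/10 - (51/5)*(1)) / (-7/2) = -1
x_2 = (-6 - (-6)*(1)) / 5 = 0
x_1 = (5 - (1)*(0) - (5)*(-1) - (-2)*(1)) / -6 = -2

(-2, 0, -1, 1)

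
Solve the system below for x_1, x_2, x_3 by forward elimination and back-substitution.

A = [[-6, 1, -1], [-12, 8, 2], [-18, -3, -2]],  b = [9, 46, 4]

Forward elimination on [A|b]:
R2 <- R2 - (2)*R1:  [  0   6   4  28 ]
R3 <- R3 - (3)*R1:  [   0   -6    1  -23 ]
R3 <- R3 - (-1)*R2:  [ 0  0  5  5 ]
Row echelon form:
[ -6  1  -1  |   9 ]
[  0  6   4  |  28 ]
[  0  0   5  |   5 ]
Back-substitution:
x_3 = (5) / 5 = 1
x_2 = (28 - (4)*(1)) / 6 = 4
x_1 = (9 - (1)*(4) - (-1)*(1)) / -6 = -1

(-1, 4, 1)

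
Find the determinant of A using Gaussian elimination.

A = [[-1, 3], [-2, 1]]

det(A) = 5

Forward elimination:
R2 <- R2 - (2)*R1:  [  0  -5 ]
Upper-triangular form:
[ -1   3 ]
[  0  -5 ]
det(A) = (-1)^0 * (-1) * (-5) = 5  (0 row swaps -> sign +1)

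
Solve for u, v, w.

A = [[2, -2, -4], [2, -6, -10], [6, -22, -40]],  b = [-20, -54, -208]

(0, 4, 3)

Forward elimination on [A|b]:
R2 <- R2 - (1)*R1:  [   0   -4   -6  -34 ]
R3 <- R3 - (3)*R1:  [    0   -16   -28  -148 ]
R3 <- R3 - (4)*R2:  [   0    0   -4  -12 ]
Row echelon form:
[ 2  -2  -4  |  -20 ]
[ 0  -4  -6  |  -34 ]
[ 0   0  -4  |  -12 ]
Back-substitution:
w = (-12) / -4 = 3
v = (-34 - (-6)*(3)) / -4 = 4
u = (-20 - (-2)*(4) - (-4)*(3)) / 2 = 0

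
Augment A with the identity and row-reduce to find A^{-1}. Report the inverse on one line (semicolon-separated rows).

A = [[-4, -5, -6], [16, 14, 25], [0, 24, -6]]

Gauss-Jordan on [A | I]:
R1 <- (1/-4)*R1:  [    1   5/4   3/2  |  -1/4     0     0 ]
R2 <- R2 - (16)*R1:  [  0  -6   1  |   4   1   0 ]
R2 <- (1/-6)*R2:  [    0     1  -1/6  |  -2/3  -1/6     0 ]
R1 <- R1 - (5/4)*R2:  [     1      0  41/24  |   7/12   5/24      0 ]
R3 <- R3 - (24)*R2:  [  0   0  -2  |  16   4   1 ]
R3 <- (1/-2)*R3:  [    0     0     1  |    -8    -2  -1/2 ]
R1 <- R1 - (41/24)*R3:  [     1      0      0  |   57/4   29/8  41/48 ]
R2 <- R2 - (-1/6)*R3:  [     0      1      0  |     -2   -1/2  -1/12 ]
Right block of [I | A^{-1}] is the inverse:
[ 57/4  29/8  41/48 ]
[   -2  -1/2  -1/12 ]
[   -8    -2   -1/2 ]

inverse = [57/4 29/8 41/48; -2 -1/2 -1/12; -8 -2 -1/2]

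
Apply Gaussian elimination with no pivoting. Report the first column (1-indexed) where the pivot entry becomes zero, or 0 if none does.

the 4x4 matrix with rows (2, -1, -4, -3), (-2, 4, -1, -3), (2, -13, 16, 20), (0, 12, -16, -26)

Naive forward elimination:
R2 <- R2 - (-1)*R1:  [  0   3  -5  -6 ]
R3 <- R3 - (1)*R1:  [   0  -12   20   23 ]
R3 <- R3 - (-4)*R2:  [  0   0   0  -1 ]
R4 <- R4 - (4)*R2:  [  0   0   4  -2 ]
Matrix at this point:
[ 2  -1  -4  -3 ]
[ 0   3  -5  -6 ]
[ 0   0   0  -1 ]
[ 0   0   4  -2 ]
Pivot entry (3,3) is zero but row 4 has 4 in column 3 -> naive elimination stops; a row interchange (e.g. R3 <-> R4) would be required here.

first zero-pivot column = 3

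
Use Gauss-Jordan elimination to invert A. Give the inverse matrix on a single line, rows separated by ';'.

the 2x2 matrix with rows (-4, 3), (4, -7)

inverse = [-7/16 -3/16; -1/4 -1/4]

Gauss-Jordan on [A | I]:
R1 <- (1/-4)*R1:  [    1  -3/4  |  -1/4     0 ]
R2 <- R2 - (4)*R1:  [  0  -4  |   1   1 ]
R2 <- (1/-4)*R2:  [    0     1  |  -1/4  -1/4 ]
R1 <- R1 - (-3/4)*R2:  [     1      0  |  -7/16  -3/16 ]
Right block of [I | A^{-1}] is the inverse:
[ -7/16  -3/16 ]
[  -1/4   -1/4 ]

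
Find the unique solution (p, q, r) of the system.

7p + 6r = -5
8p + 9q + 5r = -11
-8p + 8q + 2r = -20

Forward elimination on [A|b]:
R2 <- R2 - (8/7)*R1:  [     0      9  -13/7  -37/7 ]
R3 <- R3 - (-8/7)*R1:  [      0       8    62/7  -180/7 ]
R3 <- R3 - (8/9)*R2:  [        0         0    662/63  -1324/63 ]
Row echelon form:
[ 7  0       6  |        -5 ]
[ 0  9   -13/7  |     -37/7 ]
[ 0  0  662/63  |  -1324/63 ]
Back-substitution:
r = (-1324/63) / (662/63) = -2
q = (-37/7 - (-13/7)*(-2)) / 9 = -1
p = (-5 - (6)*(-2)) / 7 = 1

(1, -1, -2)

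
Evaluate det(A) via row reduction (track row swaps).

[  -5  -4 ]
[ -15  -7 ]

det(A) = -25

Forward elimination:
R2 <- R2 - (3)*R1:  [ 0  5 ]
Upper-triangular form:
[ -5  -4 ]
[  0   5 ]
det(A) = (-1)^0 * (-5) * (5) = -25  (0 row swaps -> sign +1)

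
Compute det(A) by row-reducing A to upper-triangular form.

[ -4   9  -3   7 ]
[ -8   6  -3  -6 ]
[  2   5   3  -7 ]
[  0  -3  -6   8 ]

det(A) = -3846

Forward elimination:
R2 <- R2 - (2)*R1:  [   0  -12    3  -20 ]
R3 <- R3 - (-1/2)*R1:  [    0  19/2   3/2  -7/2 ]
R3 <- R3 - (-19/24)*R2:  [     0      0   31/8  -58/3 ]
R4 <- R4 - (1/4)*R2:  [     0      0  -27/4     13 ]
R4 <- R4 - (-54/31)*R3:  [       0        0        0  -641/31 ]
Upper-triangular form:
[ -4    9    -3        7 ]
[  0  -12     3      -20 ]
[  0    0  31/8    -58/3 ]
[  0    0     0  -641/31 ]
det(A) = (-1)^0 * (-4) * (-12) * (31/8) * (-641/31) = -3846  (0 row swaps -> sign +1)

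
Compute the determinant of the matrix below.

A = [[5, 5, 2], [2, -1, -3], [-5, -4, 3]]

det(A) = -56

Forward elimination:
R2 <- R2 - (2/5)*R1:  [     0     -3  -19/5 ]
R3 <- R3 - (-1)*R1:  [ 0  1  5 ]
R3 <- R3 - (-1/3)*R2:  [     0      0  56/15 ]
Upper-triangular form:
[ 5   5      2 ]
[ 0  -3  -19/5 ]
[ 0   0  56/15 ]
det(A) = (-1)^0 * (5) * (-3) * (56/15) = -56  (0 row swaps -> sign +1)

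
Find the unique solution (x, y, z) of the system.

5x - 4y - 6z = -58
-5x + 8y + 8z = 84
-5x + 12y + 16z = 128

Forward elimination on [A|b]:
R2 <- R2 - (-1)*R1:  [  0   4   2  26 ]
R3 <- R3 - (-1)*R1:  [  0   8  10  70 ]
R3 <- R3 - (2)*R2:  [  0   0   6  18 ]
Row echelon form:
[ 5  -4  -6  |  -58 ]
[ 0   4   2  |   26 ]
[ 0   0   6  |   18 ]
Back-substitution:
z = (18) / 6 = 3
y = (26 - (2)*(3)) / 4 = 5
x = (-58 - (-4)*(5) - (-6)*(3)) / 5 = -4

(-4, 5, 3)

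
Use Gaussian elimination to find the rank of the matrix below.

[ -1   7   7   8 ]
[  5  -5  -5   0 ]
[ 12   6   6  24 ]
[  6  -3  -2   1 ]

Row reduction:
R2 <- R2 - (-5)*R1:  [  0  30  30  40 ]
R3 <- R3 - (-12)*R1:  [   0   90   90  120 ]
R4 <- R4 - (-6)*R1:  [  0  39  40  49 ]
R3 <- R3 - (3)*R2:  [ 0  0  0  0 ]
R4 <- R4 - (13/10)*R2:  [  0   0   1  -3 ]
R3 <-> R4   (pivot in column 3 was zero)
[ -1   7   7   8 ]
[  0  30  30  40 ]
[  0   0   1  -3 ]
[  0   0   0   0 ]
Row echelon form:
[ -1   7   7   8 ]
[  0  30  30  40 ]
[  0   0   1  -3 ]
[  0   0   0   0 ]
Nonzero rows / pivot columns: 3

rank(A) = 3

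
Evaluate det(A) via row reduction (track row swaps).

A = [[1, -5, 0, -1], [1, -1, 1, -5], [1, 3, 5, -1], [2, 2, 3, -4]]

Forward elimination:
R2 <- R2 - (1)*R1:  [  0   4   1  -4 ]
R3 <- R3 - (1)*R1:  [ 0  8  5  0 ]
R4 <- R4 - (2)*R1:  [  0  12   3  -2 ]
R3 <- R3 - (2)*R2:  [ 0  0  3  8 ]
R4 <- R4 - (3)*R2:  [  0   0   0  10 ]
Upper-triangular form:
[ 1  -5  0  -1 ]
[ 0   4  1  -4 ]
[ 0   0  3   8 ]
[ 0   0  0  10 ]
det(A) = (-1)^0 * (1) * (4) * (3) * (10) = 120  (0 row swaps -> sign +1)

det(A) = 120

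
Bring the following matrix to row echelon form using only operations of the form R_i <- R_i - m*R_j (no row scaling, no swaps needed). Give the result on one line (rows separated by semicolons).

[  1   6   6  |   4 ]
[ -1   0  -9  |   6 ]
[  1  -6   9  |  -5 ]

Forward elimination:
R2 <- R2 - (-1)*R1:  [  0   6  -3  10 ]
R3 <- R3 - (1)*R1:  [   0  -12    3   -9 ]
R3 <- R3 - (-2)*R2:  [  0   0  -3  11 ]
Row echelon form:
[ 1  6   6  |   4 ]
[ 0  6  -3  |  10 ]
[ 0  0  -3  |  11 ]

REF = [1 6 6 4; 0 6 -3 10; 0 0 -3 11]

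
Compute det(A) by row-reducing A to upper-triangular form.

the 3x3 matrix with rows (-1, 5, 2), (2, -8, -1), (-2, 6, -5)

Forward elimination:
R2 <- R2 - (-2)*R1:  [ 0  2  3 ]
R3 <- R3 - (2)*R1:  [  0  -4  -9 ]
R3 <- R3 - (-2)*R2:  [  0   0  -3 ]
Upper-triangular form:
[ -1  5   2 ]
[  0  2   3 ]
[  0  0  -3 ]
det(A) = (-1)^0 * (-1) * (2) * (-3) = 6  (0 row swaps -> sign +1)

det(A) = 6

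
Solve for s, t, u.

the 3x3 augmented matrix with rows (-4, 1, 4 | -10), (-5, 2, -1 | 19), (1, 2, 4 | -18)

(-2, 2, -5)

Forward elimination on [A|b]:
R2 <- R2 - (5/4)*R1:  [    0   3/4    -6  63/2 ]
R3 <- R3 - (-1/4)*R1:  [     0    9/4      5  -41/2 ]
R3 <- R3 - (3)*R2:  [    0     0    23  -115 ]
Row echelon form:
[ -4    1   4  |   -10 ]
[  0  3/4  -6  |  63/2 ]
[  0    0  23  |  -115 ]
Back-substitution:
u = (-115) / 23 = -5
t = (63/2 - (-6)*(-5)) / (3/4) = 2
s = (-10 - (1)*(2) - (4)*(-5)) / -4 = -2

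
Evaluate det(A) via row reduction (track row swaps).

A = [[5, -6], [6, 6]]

det(A) = 66

Forward elimination:
R2 <- R2 - (6/5)*R1:  [    0  66/5 ]
Upper-triangular form:
[ 5    -6 ]
[ 0  66/5 ]
det(A) = (-1)^0 * (5) * (66/5) = 66  (0 row swaps -> sign +1)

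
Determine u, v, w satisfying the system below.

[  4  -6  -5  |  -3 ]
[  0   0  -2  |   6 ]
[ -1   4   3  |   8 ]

(3, 5, -3)

Forward elimination on [A|b]:
R3 <- R3 - (-1/4)*R1:  [    0   5/2   7/4  29/4 ]
R2 <-> R3   (pivot in column 2 was zero)
[ 4   -6   -5    -3 ]
[ 0  5/2  7/4  29/4 ]
[ 0    0   -2     6 ]
Row echelon form:
[ 4   -6   -5  |    -3 ]
[ 0  5/2  7/4  |  29/4 ]
[ 0    0   -2  |     6 ]
Back-substitution:
w = (6) / -2 = -3
v = (29/4 - (7/4)*(-3)) / (5/2) = 5
u = (-3 - (-6)*(5) - (-5)*(-3)) / 4 = 3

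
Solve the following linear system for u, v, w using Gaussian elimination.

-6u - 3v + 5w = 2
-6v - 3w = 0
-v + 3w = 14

Forward elimination on [A|b]:
R3 <- R3 - (1/6)*R2:  [   0    0  7/2   14 ]
Row echelon form:
[ -6  -3    5  |   2 ]
[  0  -6   -3  |   0 ]
[  0   0  7/2  |  14 ]
Back-substitution:
w = (14) / (7/2) = 4
v = (0 - (-3)*(4)) / -6 = -2
u = (2 - (-3)*(-2) - (5)*(4)) / -6 = 4

(4, -2, 4)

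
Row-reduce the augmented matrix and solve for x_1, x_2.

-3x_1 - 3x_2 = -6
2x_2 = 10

Forward elimination on [A|b]:
Row echelon form:
[ -3  -3  |  -6 ]
[  0   2  |  10 ]
Back-substitution:
x_2 = (10) / 2 = 5
x_1 = (-6 - (-3)*(5)) / -3 = -3

(-3, 5)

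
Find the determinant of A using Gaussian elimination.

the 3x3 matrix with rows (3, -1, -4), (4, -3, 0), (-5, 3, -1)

det(A) = 17

Forward elimination:
R2 <- R2 - (4/3)*R1:  [    0  -5/3  16/3 ]
R3 <- R3 - (-5/3)*R1:  [     0    4/3  -23/3 ]
R3 <- R3 - (-4/5)*R2:  [     0      0  -17/5 ]
Upper-triangular form:
[ 3    -1     -4 ]
[ 0  -5/3   16/3 ]
[ 0     0  -17/5 ]
det(A) = (-1)^0 * (3) * (-5/3) * (-17/5) = 17  (0 row swaps -> sign +1)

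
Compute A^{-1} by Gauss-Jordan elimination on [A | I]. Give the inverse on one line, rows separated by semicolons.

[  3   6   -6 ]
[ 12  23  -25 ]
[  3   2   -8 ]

inverse = [67/3 -6 2; -7/2 1 -1/2; 15/2 -2 1/2]

Gauss-Jordan on [A | I]:
R1 <- (1/3)*R1:  [   1    2   -2  |  1/3    0    0 ]
R2 <- R2 - (12)*R1:  [  0  -1  -1  |  -4   1   0 ]
R3 <- R3 - (3)*R1:  [  0  -4  -2  |  -1   0   1 ]
R2 <- (1/-1)*R2:  [  0   1   1  |   4  -1   0 ]
R1 <- R1 - (2)*R2:  [     1      0     -4  |  -23/3      2      0 ]
R3 <- R3 - (-4)*R2:  [  0   0   2  |  15  -4   1 ]
R3 <- (1/2)*R3:  [    0     0     1  |  15/2    -2   1/2 ]
R1 <- R1 - (-4)*R3:  [    1     0     0  |  67/3    -6     2 ]
R2 <- R2 - (1)*R3:  [    0     1     0  |  -7/2     1  -1/2 ]
Right block of [I | A^{-1}] is the inverse:
[ 67/3  -6     2 ]
[ -7/2   1  -1/2 ]
[ 15/2  -2   1/2 ]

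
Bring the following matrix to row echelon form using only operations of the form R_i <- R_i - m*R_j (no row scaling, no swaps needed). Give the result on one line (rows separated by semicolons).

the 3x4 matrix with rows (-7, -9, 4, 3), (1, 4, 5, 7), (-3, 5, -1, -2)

Forward elimination:
R2 <- R2 - (-1/7)*R1:  [    0  19/7  39/7  52/7 ]
R3 <- R3 - (3/7)*R1:  [     0   62/7  -19/7  -23/7 ]
R3 <- R3 - (62/19)*R2:  [       0        0  -397/19  -523/19 ]
Row echelon form:
[ -7    -9        4        3 ]
[  0  19/7     39/7     52/7 ]
[  0     0  -397/19  -523/19 ]

REF = [-7 -9 4 3; 0 19/7 39/7 52/7; 0 0 -397/19 -523/19]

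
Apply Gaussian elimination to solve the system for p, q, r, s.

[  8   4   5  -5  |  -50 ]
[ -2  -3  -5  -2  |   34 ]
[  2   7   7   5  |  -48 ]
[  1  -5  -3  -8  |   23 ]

Forward elimination on [A|b]:
R2 <- R2 - (-1/4)*R1:  [     0     -2  -15/4  -13/4   43/2 ]
R3 <- R3 - (1/4)*R1:  [     0      6   23/4   25/4  -71/2 ]
R4 <- R4 - (1/8)*R1:  [     0  -11/2  -29/8  -59/8  117/4 ]
R3 <- R3 - (-3)*R2:  [     0      0  -11/2   -7/2     29 ]
R4 <- R4 - (11/4)*R2:  [      0       0  107/16   25/16  -239/8 ]
R4 <- R4 - (-107/88)*R3:  [       0        0        0  -237/88   237/44 ]
Row echelon form:
[ 8   4      5       -5  |     -50 ]
[ 0  -2  -15/4    -13/4  |    43/2 ]
[ 0   0  -11/2     -7/2  |      29 ]
[ 0   0      0  -237/88  |  237/44 ]
Back-substitution:
s = (237/44) / (-237/88) = -2
r = (29 - (-7/2)*(-2)) / (-11/2) = -4
q = (43/2 - (-15/4)*(-4) - (-13/4)*(-2)) / -2 = 0
p = (-50 - (4)*(0) - (5)*(-4) - (-5)*(-2)) / 8 = -5

(-5, 0, -4, -2)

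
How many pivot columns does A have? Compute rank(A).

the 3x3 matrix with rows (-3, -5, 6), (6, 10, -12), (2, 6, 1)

rank(A) = 2

Row reduction:
R2 <- R2 - (-2)*R1:  [ 0  0  0 ]
R3 <- R3 - (-2/3)*R1:  [   0  8/3    5 ]
R2 <-> R3   (pivot in column 2 was zero)
[ -3   -5  6 ]
[  0  8/3  5 ]
[  0    0  0 ]
Row echelon form:
[ -3   -5  6 ]
[  0  8/3  5 ]
[  0    0  0 ]
Nonzero rows / pivot columns: 2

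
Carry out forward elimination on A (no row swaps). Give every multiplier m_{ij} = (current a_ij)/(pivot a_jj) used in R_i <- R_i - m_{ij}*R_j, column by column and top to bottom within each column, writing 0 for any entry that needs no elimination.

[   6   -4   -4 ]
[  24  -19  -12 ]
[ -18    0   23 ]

multipliers: 4, -3, 4

Forward elimination:
R2 <- R2 - (4)*R1:  [  0  -3   4 ]
R3 <- R3 - (-3)*R1:  [   0  -12   11 ]
R3 <- R3 - (4)*R2:  [  0   0  -5 ]
Multipliers (in order of application): m_{21} = 4, m_{31} = -3, m_{32} = 4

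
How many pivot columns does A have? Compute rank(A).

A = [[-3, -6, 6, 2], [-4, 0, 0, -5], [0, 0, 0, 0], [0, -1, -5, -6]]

Row reduction:
R2 <- R2 - (4/3)*R1:  [     0      8     -8  -23/3 ]
R4 <- R4 - (-1/8)*R2:  [       0        0       -6  -167/24 ]
R3 <-> R4   (pivot in column 3 was zero)
[ -3  -6   6        2 ]
[  0   8  -8    -23/3 ]
[  0   0  -6  -167/24 ]
[  0   0   0        0 ]
Row echelon form:
[ -3  -6   6        2 ]
[  0   8  -8    -23/3 ]
[  0   0  -6  -167/24 ]
[  0   0   0        0 ]
Nonzero rows / pivot columns: 3

rank(A) = 3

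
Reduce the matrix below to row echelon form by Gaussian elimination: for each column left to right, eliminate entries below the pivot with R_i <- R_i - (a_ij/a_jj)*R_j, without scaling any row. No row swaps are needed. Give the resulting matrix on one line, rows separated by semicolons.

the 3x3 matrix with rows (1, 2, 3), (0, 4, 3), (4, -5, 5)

REF = [1 2 3; 0 4 3; 0 0 11/4]

Forward elimination:
R3 <- R3 - (4)*R1:  [   0  -13   -7 ]
R3 <- R3 - (-13/4)*R2:  [    0     0  11/4 ]
Row echelon form:
[ 1  2     3 ]
[ 0  4     3 ]
[ 0  0  11/4 ]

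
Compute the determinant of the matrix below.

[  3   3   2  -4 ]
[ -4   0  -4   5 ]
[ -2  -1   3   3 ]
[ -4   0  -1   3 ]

Forward elimination:
R2 <- R2 - (-4/3)*R1:  [    0     4  -4/3  -1/3 ]
R3 <- R3 - (-2/3)*R1:  [    0     1  13/3   1/3 ]
R4 <- R4 - (-4/3)*R1:  [    0     4   5/3  -7/3 ]
R3 <- R3 - (1/4)*R2:  [    0     0  14/3  5/12 ]
R4 <- R4 - (1)*R2:  [  0   0   3  -2 ]
R4 <- R4 - (9/14)*R3:  [       0        0        0  -127/56 ]
Upper-triangular form:
[ 3  3     2       -4 ]
[ 0  4  -4/3     -1/3 ]
[ 0  0  14/3     5/12 ]
[ 0  0     0  -127/56 ]
det(A) = (-1)^0 * (3) * (4) * (14/3) * (-127/56) = -127  (0 row swaps -> sign +1)

det(A) = -127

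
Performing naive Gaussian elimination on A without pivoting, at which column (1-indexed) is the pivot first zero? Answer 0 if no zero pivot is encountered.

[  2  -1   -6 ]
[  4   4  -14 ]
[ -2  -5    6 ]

Naive forward elimination:
R2 <- R2 - (2)*R1:  [  0   6  -2 ]
R3 <- R3 - (-1)*R1:  [  0  -6   0 ]
R3 <- R3 - (-1)*R2:  [  0   0  -2 ]
All pivots nonzero; naive elimination completes without hitting a zero pivot.

first zero-pivot column = 0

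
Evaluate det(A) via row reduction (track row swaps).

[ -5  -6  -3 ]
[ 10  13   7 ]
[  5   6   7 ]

det(A) = -20

Forward elimination:
R2 <- R2 - (-2)*R1:  [ 0  1  1 ]
R3 <- R3 - (-1)*R1:  [ 0  0  4 ]
Upper-triangular form:
[ -5  -6  -3 ]
[  0   1   1 ]
[  0   0   4 ]
det(A) = (-1)^0 * (-5) * (1) * (4) = -20  (0 row swaps -> sign +1)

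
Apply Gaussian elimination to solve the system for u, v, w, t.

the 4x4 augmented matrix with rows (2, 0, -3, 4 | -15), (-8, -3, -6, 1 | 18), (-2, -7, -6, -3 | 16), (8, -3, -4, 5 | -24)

Forward elimination on [A|b]:
R2 <- R2 - (-4)*R1:  [   0   -3  -18   17  -42 ]
R3 <- R3 - (-1)*R1:  [  0  -7  -9   1   1 ]
R4 <- R4 - (4)*R1:  [   0   -3    8  -11   36 ]
R3 <- R3 - (7/3)*R2:  [      0       0      33  -116/3      99 ]
R4 <- R4 - (1)*R2:  [   0    0   26  -28   78 ]
R4 <- R4 - (26/33)*R3:  [      0       0       0  244/99       0 ]
Row echelon form:
[ 2   0   -3       4  |  -15 ]
[ 0  -3  -18      17  |  -42 ]
[ 0   0   33  -116/3  |   99 ]
[ 0   0    0  244/99  |    0 ]
Back-substitution:
t = (0) / (244/99) = 0
w = (99 - (-116/3)*(0)) / 33 = 3
v = (-42 - (-18)*(3) - (17)*(0)) / -3 = -4
u = (-15 - (-3)*(3) - (4)*(0)) / 2 = -3

(-3, -4, 3, 0)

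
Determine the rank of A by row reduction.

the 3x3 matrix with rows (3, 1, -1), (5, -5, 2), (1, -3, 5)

Row reduction:
R2 <- R2 - (5/3)*R1:  [     0  -20/3   11/3 ]
R3 <- R3 - (1/3)*R1:  [     0  -10/3   16/3 ]
R3 <- R3 - (1/2)*R2:  [   0    0  7/2 ]
Row echelon form:
[ 3      1    -1 ]
[ 0  -20/3  11/3 ]
[ 0      0   7/2 ]
Nonzero rows / pivot columns: 3

rank(A) = 3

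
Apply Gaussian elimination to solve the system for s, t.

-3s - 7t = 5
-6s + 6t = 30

(-4, 1)

Forward elimination on [A|b]:
R2 <- R2 - (2)*R1:  [  0  20  20 ]
Row echelon form:
[ -3  -7  |   5 ]
[  0  20  |  20 ]
Back-substitution:
t = (20) / 20 = 1
s = (5 - (-7)*(1)) / -3 = -4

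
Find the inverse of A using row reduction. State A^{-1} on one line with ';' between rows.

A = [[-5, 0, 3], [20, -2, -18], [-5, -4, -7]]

inverse = [-29/10 -3/5 3/10; 23/2 5/2 -3/2; -9/2 -1 1/2]

Gauss-Jordan on [A | I]:
R1 <- (1/-5)*R1:  [    1     0  -3/5  |  -1/5     0     0 ]
R2 <- R2 - (20)*R1:  [  0  -2  -6  |   4   1   0 ]
R3 <- R3 - (-5)*R1:  [   0   -4  -10  |   -1    0    1 ]
R2 <- (1/-2)*R2:  [    0     1     3  |    -2  -1/2     0 ]
R3 <- R3 - (-4)*R2:  [  0   0   2  |  -9  -2   1 ]
R3 <- (1/2)*R3:  [    0     0     1  |  -9/2    -1   1/2 ]
R1 <- R1 - (-3/5)*R3:  [      1       0       0  |  -29/10    -3/5    3/10 ]
R2 <- R2 - (3)*R3:  [    0     1     0  |  23/2   5/2  -3/2 ]
Right block of [I | A^{-1}] is the inverse:
[ -29/10  -3/5  3/10 ]
[   23/2   5/2  -3/2 ]
[   -9/2    -1   1/2 ]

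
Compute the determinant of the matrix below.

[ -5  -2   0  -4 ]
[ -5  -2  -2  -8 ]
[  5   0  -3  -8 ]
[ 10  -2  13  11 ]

Forward elimination:
R2 <- R2 - (1)*R1:  [  0   0  -2  -4 ]
R3 <- R3 - (-1)*R1:  [   0   -2   -3  -12 ]
R4 <- R4 - (-2)*R1:  [  0  -6  13   3 ]
R2 <-> R3   (pivot in column 2 was zero)
[ -5  -2   0   -4 ]
[  0  -2  -3  -12 ]
[  0   0  -2   -4 ]
[  0  -6  13    3 ]
R4 <- R4 - (3)*R2:  [  0   0  22  39 ]
R4 <- R4 - (-11)*R3:  [  0   0   0  -5 ]
Upper-triangular form:
[ -5  -2   0   -4 ]
[  0  -2  -3  -12 ]
[  0   0  -2   -4 ]
[  0   0   0   -5 ]
det(A) = (-1)^1 * (-5) * (-2) * (-2) * (-5) = -100  (1 row swap -> sign -1)

det(A) = -100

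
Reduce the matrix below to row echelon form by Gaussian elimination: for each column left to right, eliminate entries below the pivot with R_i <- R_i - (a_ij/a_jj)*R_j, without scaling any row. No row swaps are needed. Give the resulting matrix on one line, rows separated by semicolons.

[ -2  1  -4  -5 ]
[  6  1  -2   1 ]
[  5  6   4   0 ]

REF = [-2 1 -4 -5; 0 4 -14 -14; 0 0 95/4 69/4]

Forward elimination:
R2 <- R2 - (-3)*R1:  [   0    4  -14  -14 ]
R3 <- R3 - (-5/2)*R1:  [     0   17/2     -6  -25/2 ]
R3 <- R3 - (17/8)*R2:  [    0     0  95/4  69/4 ]
Row echelon form:
[ -2  1    -4    -5 ]
[  0  4   -14   -14 ]
[  0  0  95/4  69/4 ]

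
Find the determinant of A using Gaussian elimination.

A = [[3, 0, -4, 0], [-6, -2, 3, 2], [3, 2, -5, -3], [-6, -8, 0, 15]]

Forward elimination:
R2 <- R2 - (-2)*R1:  [  0  -2  -5   2 ]
R3 <- R3 - (1)*R1:  [  0   2  -1  -3 ]
R4 <- R4 - (-2)*R1:  [  0  -8  -8  15 ]
R3 <- R3 - (-1)*R2:  [  0   0  -6  -1 ]
R4 <- R4 - (4)*R2:  [  0   0  12   7 ]
R4 <- R4 - (-2)*R3:  [ 0  0  0  5 ]
Upper-triangular form:
[ 3   0  -4   0 ]
[ 0  -2  -5   2 ]
[ 0   0  -6  -1 ]
[ 0   0   0   5 ]
det(A) = (-1)^0 * (3) * (-2) * (-6) * (5) = 180  (0 row swaps -> sign +1)

det(A) = 180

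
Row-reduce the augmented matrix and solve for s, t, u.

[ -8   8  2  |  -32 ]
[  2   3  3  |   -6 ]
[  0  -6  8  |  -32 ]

(3, 0, -4)

Forward elimination on [A|b]:
R2 <- R2 - (-1/4)*R1:  [   0    5  7/2  -14 ]
R3 <- R3 - (-6/5)*R2:  [      0       0    61/5  -244/5 ]
Row echelon form:
[ -8  8     2  |     -32 ]
[  0  5   7/2  |     -14 ]
[  0  0  61/5  |  -244/5 ]
Back-substitution:
u = (-244/5) / (61/5) = -4
t = (-14 - (7/2)*(-4)) / 5 = 0
s = (-32 - (8)*(0) - (2)*(-4)) / -8 = 3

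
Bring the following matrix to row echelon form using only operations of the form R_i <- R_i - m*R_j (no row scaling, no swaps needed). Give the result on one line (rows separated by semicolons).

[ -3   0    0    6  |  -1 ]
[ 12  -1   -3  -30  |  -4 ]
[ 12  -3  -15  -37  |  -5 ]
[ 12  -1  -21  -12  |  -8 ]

REF = [-3 0 0 6 -1; 0 -1 -3 -6 -8; 0 0 -6 5 15; 0 0 0 3 -49]

Forward elimination:
R2 <- R2 - (-4)*R1:  [  0  -1  -3  -6  -8 ]
R3 <- R3 - (-4)*R1:  [   0   -3  -15  -13   -9 ]
R4 <- R4 - (-4)*R1:  [   0   -1  -21   12  -12 ]
R3 <- R3 - (3)*R2:  [  0   0  -6   5  15 ]
R4 <- R4 - (1)*R2:  [   0    0  -18   18   -4 ]
R4 <- R4 - (3)*R3:  [   0    0    0    3  -49 ]
Row echelon form:
[ -3   0   0   6  |   -1 ]
[  0  -1  -3  -6  |   -8 ]
[  0   0  -6   5  |   15 ]
[  0   0   0   3  |  -49 ]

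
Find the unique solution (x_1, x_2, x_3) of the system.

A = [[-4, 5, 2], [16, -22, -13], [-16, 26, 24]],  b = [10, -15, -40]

Forward elimination on [A|b]:
R2 <- R2 - (-4)*R1:  [  0  -2  -5  25 ]
R3 <- R3 - (4)*R1:  [   0    6   16  -80 ]
R3 <- R3 - (-3)*R2:  [  0   0   1  -5 ]
Row echelon form:
[ -4   5   2  |  10 ]
[  0  -2  -5  |  25 ]
[  0   0   1  |  -5 ]
Back-substitution:
x_3 = (-5) / 1 = -5
x_2 = (25 - (-5)*(-5)) / -2 = 0
x_1 = (10 - (5)*(0) - (2)*(-5)) / -4 = -5

(-5, 0, -5)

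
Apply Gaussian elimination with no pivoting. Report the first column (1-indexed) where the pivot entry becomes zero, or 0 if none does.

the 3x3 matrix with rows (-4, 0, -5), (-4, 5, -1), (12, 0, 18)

first zero-pivot column = 0

Naive forward elimination:
R2 <- R2 - (1)*R1:  [ 0  5  4 ]
R3 <- R3 - (-3)*R1:  [ 0  0  3 ]
All pivots nonzero; naive elimination completes without hitting a zero pivot.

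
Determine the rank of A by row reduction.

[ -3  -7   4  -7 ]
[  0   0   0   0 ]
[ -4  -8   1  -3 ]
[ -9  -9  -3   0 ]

rank(A) = 3

Row reduction:
R3 <- R3 - (4/3)*R1:  [     0    4/3  -13/3   19/3 ]
R4 <- R4 - (3)*R1:  [   0   12  -15   21 ]
R2 <-> R3   (pivot in column 2 was zero)
[ -3   -7      4    -7 ]
[  0  4/3  -13/3  19/3 ]
[  0    0      0     0 ]
[  0   12    -15    21 ]
R4 <- R4 - (9)*R2:  [   0    0   24  -36 ]
R3 <-> R4   (pivot in column 3 was zero)
[ -3   -7      4    -7 ]
[  0  4/3  -13/3  19/3 ]
[  0    0     24   -36 ]
[  0    0      0     0 ]
Row echelon form:
[ -3   -7      4    -7 ]
[  0  4/3  -13/3  19/3 ]
[  0    0     24   -36 ]
[  0    0      0     0 ]
Nonzero rows / pivot columns: 3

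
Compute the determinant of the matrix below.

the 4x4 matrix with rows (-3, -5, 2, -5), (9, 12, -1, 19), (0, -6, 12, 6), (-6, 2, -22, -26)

det(A) = -108

Forward elimination:
R2 <- R2 - (-3)*R1:  [  0  -3   5   4 ]
R4 <- R4 - (2)*R1:  [   0   12  -26  -16 ]
R3 <- R3 - (2)*R2:  [  0   0   2  -2 ]
R4 <- R4 - (-4)*R2:  [  0   0  -6   0 ]
R4 <- R4 - (-3)*R3:  [  0   0   0  -6 ]
Upper-triangular form:
[ -3  -5  2  -5 ]
[  0  -3  5   4 ]
[  0   0  2  -2 ]
[  0   0  0  -6 ]
det(A) = (-1)^0 * (-3) * (-3) * (2) * (-6) = -108  (0 row swaps -> sign +1)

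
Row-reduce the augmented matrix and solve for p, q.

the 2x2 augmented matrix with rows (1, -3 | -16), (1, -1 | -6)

Forward elimination on [A|b]:
R2 <- R2 - (1)*R1:  [  0   2  10 ]
Row echelon form:
[ 1  -3  |  -16 ]
[ 0   2  |   10 ]
Back-substitution:
q = (10) / 2 = 5
p = (-16 - (-3)*(5)) / 1 = -1

(-1, 5)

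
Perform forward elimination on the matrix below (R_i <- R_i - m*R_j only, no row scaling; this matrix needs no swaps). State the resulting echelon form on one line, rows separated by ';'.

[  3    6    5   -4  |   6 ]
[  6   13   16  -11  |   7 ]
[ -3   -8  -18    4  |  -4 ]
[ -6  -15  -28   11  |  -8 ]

Forward elimination:
R2 <- R2 - (2)*R1:  [  0   1   6  -3  -5 ]
R3 <- R3 - (-1)*R1:  [   0   -2  -13    0    2 ]
R4 <- R4 - (-2)*R1:  [   0   -3  -18    3    4 ]
R3 <- R3 - (-2)*R2:  [  0   0  -1  -6  -8 ]
R4 <- R4 - (-3)*R2:  [   0    0    0   -6  -11 ]
Row echelon form:
[ 3  6   5  -4  |    6 ]
[ 0  1   6  -3  |   -5 ]
[ 0  0  -1  -6  |   -8 ]
[ 0  0   0  -6  |  -11 ]

REF = [3 6 5 -4 6; 0 1 6 -3 -5; 0 0 -1 -6 -8; 0 0 0 -6 -11]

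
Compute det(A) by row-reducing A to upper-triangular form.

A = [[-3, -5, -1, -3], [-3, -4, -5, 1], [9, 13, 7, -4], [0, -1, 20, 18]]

Forward elimination:
R2 <- R2 - (1)*R1:  [  0   1  -4   4 ]
R3 <- R3 - (-3)*R1:  [   0   -2    4  -13 ]
R3 <- R3 - (-2)*R2:  [  0   0  -4  -5 ]
R4 <- R4 - (-1)*R2:  [  0   0  16  22 ]
R4 <- R4 - (-4)*R3:  [ 0  0  0  2 ]
Upper-triangular form:
[ -3  -5  -1  -3 ]
[  0   1  -4   4 ]
[  0   0  -4  -5 ]
[  0   0   0   2 ]
det(A) = (-1)^0 * (-3) * (1) * (-4) * (2) = 24  (0 row swaps -> sign +1)

det(A) = 24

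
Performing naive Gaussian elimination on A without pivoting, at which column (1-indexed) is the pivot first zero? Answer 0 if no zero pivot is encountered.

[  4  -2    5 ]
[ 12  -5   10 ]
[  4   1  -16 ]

first zero-pivot column = 0

Naive forward elimination:
R2 <- R2 - (3)*R1:  [  0   1  -5 ]
R3 <- R3 - (1)*R1:  [   0    3  -21 ]
R3 <- R3 - (3)*R2:  [  0   0  -6 ]
All pivots nonzero; naive elimination completes without hitting a zero pivot.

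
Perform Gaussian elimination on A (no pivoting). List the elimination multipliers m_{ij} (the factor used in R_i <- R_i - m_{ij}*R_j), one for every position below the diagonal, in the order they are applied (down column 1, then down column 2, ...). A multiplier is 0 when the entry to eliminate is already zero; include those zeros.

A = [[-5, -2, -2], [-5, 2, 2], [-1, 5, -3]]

multipliers: 1, 1/5, 27/20

Forward elimination:
R2 <- R2 - (1)*R1:  [ 0  4  4 ]
R3 <- R3 - (1/5)*R1:  [     0   27/5  -13/5 ]
R3 <- R3 - (27/20)*R2:  [  0   0  -8 ]
Multipliers (in order of application): m_{21} = 1, m_{31} = 1/5, m_{32} = 27/20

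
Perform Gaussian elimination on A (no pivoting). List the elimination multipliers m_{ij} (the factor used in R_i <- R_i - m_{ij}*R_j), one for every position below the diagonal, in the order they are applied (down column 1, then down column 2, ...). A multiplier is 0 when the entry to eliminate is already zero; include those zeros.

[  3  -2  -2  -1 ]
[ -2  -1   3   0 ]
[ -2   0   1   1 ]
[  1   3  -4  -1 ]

Forward elimination:
R2 <- R2 - (-2/3)*R1:  [    0  -7/3   5/3  -2/3 ]
R3 <- R3 - (-2/3)*R1:  [    0  -4/3  -1/3   1/3 ]
R4 <- R4 - (1/3)*R1:  [     0   11/3  -10/3   -2/3 ]
R3 <- R3 - (4/7)*R2:  [    0     0  -9/7   5/7 ]
R4 <- R4 - (-11/7)*R2:  [     0      0   -5/7  -12/7 ]
R4 <- R4 - (5/9)*R3:  [     0      0      0  -19/9 ]
Multipliers (in order of application): m_{21} = -2/3, m_{31} = -2/3, m_{41} = 1/3, m_{32} = 4/7, m_{42} = -11/7, m_{43} = 5/9

multipliers: -2/3, -2/3, 1/3, 4/7, -11/7, 5/9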